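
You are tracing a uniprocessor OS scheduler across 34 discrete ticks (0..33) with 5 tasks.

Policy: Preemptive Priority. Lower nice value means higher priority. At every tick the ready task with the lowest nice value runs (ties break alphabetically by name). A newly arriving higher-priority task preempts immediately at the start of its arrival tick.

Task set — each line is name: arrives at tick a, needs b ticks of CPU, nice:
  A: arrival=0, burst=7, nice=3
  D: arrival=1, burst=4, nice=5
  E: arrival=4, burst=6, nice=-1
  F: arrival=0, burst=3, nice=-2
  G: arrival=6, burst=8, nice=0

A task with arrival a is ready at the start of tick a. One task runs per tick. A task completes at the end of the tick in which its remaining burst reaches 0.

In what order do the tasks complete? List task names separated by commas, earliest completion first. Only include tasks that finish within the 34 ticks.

t=0: ready={A,F} → run F
t=1: ready={A,D,F} → run F
t=2: ready={A,D,F} → run F
t=3: ready={A,D} → run A
t=4: ready={A,D,E} → run E
t=5: ready={A,D,E} → run E
t=6: ready={A,D,E,G} → run E
t=7: ready={A,D,E,G} → run E
t=8: ready={A,D,E,G} → run E
t=9: ready={A,D,E,G} → run E
t=10: ready={A,D,G} → run G
t=11: ready={A,D,G} → run G
t=12: ready={A,D,G} → run G
t=13: ready={A,D,G} → run G
t=14: ready={A,D,G} → run G
t=15: ready={A,D,G} → run G
t=16: ready={A,D,G} → run G
t=17: ready={A,D,G} → run G
t=18: ready={A,D} → run A
t=19: ready={A,D} → run A
t=20: ready={A,D} → run A
t=21: ready={A,D} → run A
t=22: ready={A,D} → run A
t=23: ready={A,D} → run A
t=24: ready={D} → run D
t=25: ready={D} → run D
t=26: ready={D} → run D
t=27: ready={D} → run D
t=28: (idle)
t=29: (idle)
t=30: (idle)
t=31: (idle)
t=32: (idle)
t=33: (idle)

completion order = F, E, G, A, D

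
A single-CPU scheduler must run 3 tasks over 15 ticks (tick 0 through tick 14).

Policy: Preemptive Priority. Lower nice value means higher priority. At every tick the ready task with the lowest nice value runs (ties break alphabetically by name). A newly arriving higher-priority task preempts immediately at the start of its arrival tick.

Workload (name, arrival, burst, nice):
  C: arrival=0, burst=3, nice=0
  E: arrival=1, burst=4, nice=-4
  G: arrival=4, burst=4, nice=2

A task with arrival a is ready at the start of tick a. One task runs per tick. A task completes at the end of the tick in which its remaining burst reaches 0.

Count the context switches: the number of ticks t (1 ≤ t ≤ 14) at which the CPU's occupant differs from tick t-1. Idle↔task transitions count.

t=0: ready={C} → run C
t=1: ready={C,E} → run E
t=2: ready={C,E} → run E
t=3: ready={C,E} → run E
t=4: ready={C,E,G} → run E
t=5: ready={C,G} → run C
t=6: ready={C,G} → run C
t=7: ready={G} → run G
t=8: ready={G} → run G
t=9: ready={G} → run G
t=10: ready={G} → run G
t=11: (idle)
t=12: (idle)
t=13: (idle)
t=14: (idle)

context switches = 4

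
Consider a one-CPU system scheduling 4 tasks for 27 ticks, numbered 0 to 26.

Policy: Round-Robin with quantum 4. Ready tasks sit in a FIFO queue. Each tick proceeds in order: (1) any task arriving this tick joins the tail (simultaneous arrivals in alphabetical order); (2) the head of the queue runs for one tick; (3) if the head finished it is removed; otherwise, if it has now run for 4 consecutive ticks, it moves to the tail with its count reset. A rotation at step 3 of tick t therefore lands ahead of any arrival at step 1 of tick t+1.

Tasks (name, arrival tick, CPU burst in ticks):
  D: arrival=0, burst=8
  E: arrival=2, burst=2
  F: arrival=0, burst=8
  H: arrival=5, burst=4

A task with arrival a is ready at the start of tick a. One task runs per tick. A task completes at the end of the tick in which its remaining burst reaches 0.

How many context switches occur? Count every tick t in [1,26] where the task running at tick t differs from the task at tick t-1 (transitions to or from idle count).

t=0: queue=[D,F] q_used=0 → run D
t=1: queue=[D,F] q_used=1 → run D
t=2: queue=[D,F,E] q_used=2 → run D
t=3: queue=[D,F,E] q_used=3 → run D
t=4: queue=[F,E,D] q_used=0 → run F
t=5: queue=[F,E,D,H] q_used=1 → run F
t=6: queue=[F,E,D,H] q_used=2 → run F
t=7: queue=[F,E,D,H] q_used=3 → run F
t=8: queue=[E,D,H,F] q_used=0 → run E
t=9: queue=[E,D,H,F] q_used=1 → run E
t=10: queue=[D,H,F] q_used=0 → run D
t=11: queue=[D,H,F] q_used=1 → run D
t=12: queue=[D,H,F] q_used=2 → run D
t=13: queue=[D,H,F] q_used=3 → run D
t=14: queue=[H,F] q_used=0 → run H
t=15: queue=[H,F] q_used=1 → run H
t=16: queue=[H,F] q_used=2 → run H
t=17: queue=[H,F] q_used=3 → run H
t=18: queue=[F] q_used=0 → run F
t=19: queue=[F] q_used=1 → run F
t=20: queue=[F] q_used=2 → run F
t=21: queue=[F] q_used=3 → run F
t=22: (idle)
t=23: (idle)
t=24: (idle)
t=25: (idle)
t=26: (idle)

context switches = 6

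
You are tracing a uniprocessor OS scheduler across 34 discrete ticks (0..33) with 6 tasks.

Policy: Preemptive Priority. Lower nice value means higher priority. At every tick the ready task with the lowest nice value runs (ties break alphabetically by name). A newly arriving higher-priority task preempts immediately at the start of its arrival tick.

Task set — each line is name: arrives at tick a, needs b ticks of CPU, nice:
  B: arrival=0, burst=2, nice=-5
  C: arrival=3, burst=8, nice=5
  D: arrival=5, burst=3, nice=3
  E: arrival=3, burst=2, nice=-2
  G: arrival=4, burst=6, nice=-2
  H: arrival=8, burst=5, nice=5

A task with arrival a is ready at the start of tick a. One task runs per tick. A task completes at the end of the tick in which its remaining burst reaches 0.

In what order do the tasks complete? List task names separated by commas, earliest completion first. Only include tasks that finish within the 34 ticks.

t=0: ready={B} → run B
t=1: ready={B} → run B
t=2: (idle)
t=3: ready={C,E} → run E
t=4: ready={C,E,G} → run E
t=5: ready={C,D,G} → run G
t=6: ready={C,D,G} → run G
t=7: ready={C,D,G} → run G
t=8: ready={C,D,G,H} → run G
t=9: ready={C,D,G,H} → run G
t=10: ready={C,D,G,H} → run G
t=11: ready={C,D,H} → run D
t=12: ready={C,D,H} → run D
t=13: ready={C,D,H} → run D
t=14: ready={C,H} → run C
t=15: ready={C,H} → run C
t=16: ready={C,H} → run C
t=17: ready={C,H} → run C
t=18: ready={C,H} → run C
t=19: ready={C,H} → run C
t=20: ready={C,H} → run C
t=21: ready={C,H} → run C
t=22: ready={H} → run H
t=23: ready={H} → run H
t=24: ready={H} → run H
t=25: ready={H} → run H
t=26: ready={H} → run H
t=27: (idle)
t=28: (idle)
t=29: (idle)
t=30: (idle)
t=31: (idle)
t=32: (idle)
t=33: (idle)

completion order = B, E, G, D, C, H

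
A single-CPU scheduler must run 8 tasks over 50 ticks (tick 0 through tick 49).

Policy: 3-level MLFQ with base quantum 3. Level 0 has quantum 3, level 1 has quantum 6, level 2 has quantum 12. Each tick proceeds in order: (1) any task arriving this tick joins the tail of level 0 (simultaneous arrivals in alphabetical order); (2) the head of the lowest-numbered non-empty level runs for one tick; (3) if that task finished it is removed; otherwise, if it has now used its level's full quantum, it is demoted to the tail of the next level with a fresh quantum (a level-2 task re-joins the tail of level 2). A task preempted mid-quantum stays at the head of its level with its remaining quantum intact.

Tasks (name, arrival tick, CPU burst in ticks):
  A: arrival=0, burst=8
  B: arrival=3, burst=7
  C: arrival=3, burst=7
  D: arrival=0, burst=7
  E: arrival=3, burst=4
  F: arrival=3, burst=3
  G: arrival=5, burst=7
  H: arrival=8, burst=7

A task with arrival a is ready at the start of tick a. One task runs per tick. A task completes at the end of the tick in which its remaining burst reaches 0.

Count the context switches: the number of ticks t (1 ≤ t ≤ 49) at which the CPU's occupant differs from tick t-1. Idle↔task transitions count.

t=0: L0/L1/L2 = AD/-/- → run A
t=1: L0/L1/L2 = AD/-/- → run A
t=2: L0/L1/L2 = AD/-/- → run A
t=3: L0/L1/L2 = DBCEF/A/- → run D
t=4: L0/L1/L2 = DBCEF/A/- → run D
t=5: L0/L1/L2 = DBCEFG/A/- → run D
t=6: L0/L1/L2 = BCEFG/AD/- → run B
t=7: L0/L1/L2 = BCEFG/AD/- → run B
t=8: L0/L1/L2 = BCEFGH/AD/- → run B
t=9: L0/L1/L2 = CEFGH/ADB/- → run C
t=10: L0/L1/L2 = CEFGH/ADB/- → run C
t=11: L0/L1/L2 = CEFGH/ADB/- → run C
t=12: L0/L1/L2 = EFGH/ADBC/- → run E
t=13: L0/L1/L2 = EFGH/ADBC/- → run E
t=14: L0/L1/L2 = EFGH/ADBC/- → run E
t=15: L0/L1/L2 = FGH/ADBCE/- → run F
t=16: L0/L1/L2 = FGH/ADBCE/- → run F
t=17: L0/L1/L2 = FGH/ADBCE/- → run F
t=18: L0/L1/L2 = GH/ADBCE/- → run G
t=19: L0/L1/L2 = GH/ADBCE/- → run G
t=20: L0/L1/L2 = GH/ADBCE/- → run G
t=21: L0/L1/L2 = H/ADBCEG/- → run H
t=22: L0/L1/L2 = H/ADBCEG/- → run H
t=23: L0/L1/L2 = H/ADBCEG/- → run H
t=24: L0/L1/L2 = -/ADBCEGH/- → run A
t=25: L0/L1/L2 = -/ADBCEGH/- → run A
t=26: L0/L1/L2 = -/ADBCEGH/- → run A
t=27: L0/L1/L2 = -/ADBCEGH/- → run A
t=28: L0/L1/L2 = -/ADBCEGH/- → run A
t=29: L0/L1/L2 = -/DBCEGH/- → run D
t=30: L0/L1/L2 = -/DBCEGH/- → run D
t=31: L0/L1/L2 = -/DBCEGH/- → run D
t=32: L0/L1/L2 = -/DBCEGH/- → run D
t=33: L0/L1/L2 = -/BCEGH/- → run B
t=34: L0/L1/L2 = -/BCEGH/- → run B
t=35: L0/L1/L2 = -/BCEGH/- → run B
t=36: L0/L1/L2 = -/BCEGH/- → run B
t=37: L0/L1/L2 = -/CEGH/- → run C
t=38: L0/L1/L2 = -/CEGH/- → run C
t=39: L0/L1/L2 = -/CEGH/- → run C
t=40: L0/L1/L2 = -/CEGH/- → run C
t=41: L0/L1/L2 = -/EGH/- → run E
t=42: L0/L1/L2 = -/GH/- → run G
t=43: L0/L1/L2 = -/GH/- → run G
t=44: L0/L1/L2 = -/GH/- → run G
t=45: L0/L1/L2 = -/GH/- → run G
t=46: L0/L1/L2 = -/H/- → run H
t=47: L0/L1/L2 = -/H/- → run H
t=48: L0/L1/L2 = -/H/- → run H
t=49: L0/L1/L2 = -/H/- → run H

context switches = 14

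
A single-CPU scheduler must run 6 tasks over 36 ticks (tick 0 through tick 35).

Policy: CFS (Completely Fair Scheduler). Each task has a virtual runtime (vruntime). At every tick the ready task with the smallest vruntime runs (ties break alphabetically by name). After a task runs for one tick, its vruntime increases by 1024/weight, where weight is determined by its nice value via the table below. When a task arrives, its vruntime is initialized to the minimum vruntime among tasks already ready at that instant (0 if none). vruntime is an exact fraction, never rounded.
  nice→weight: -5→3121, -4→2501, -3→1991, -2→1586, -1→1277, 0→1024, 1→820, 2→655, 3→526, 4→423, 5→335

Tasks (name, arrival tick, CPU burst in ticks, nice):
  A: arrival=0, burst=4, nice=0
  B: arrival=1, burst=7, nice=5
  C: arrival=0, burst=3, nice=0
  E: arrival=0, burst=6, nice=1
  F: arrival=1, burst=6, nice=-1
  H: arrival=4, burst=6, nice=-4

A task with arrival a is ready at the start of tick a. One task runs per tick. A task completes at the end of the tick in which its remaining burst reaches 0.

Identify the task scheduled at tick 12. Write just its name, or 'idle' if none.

running at tick 12 = E

t=0: vr[A=0 C=0 E=0] → run A
t=1: vr[A=1 B=0 C=0 E=0 F=0] → run B
t=2: vr[A=1 B=1024/335 C=0 E=0 F=0] → run C
t=3: vr[A=1 B=1024/335 C=1 E=0 F=0] → run E
t=4: vr[A=1 B=1024/335 C=1 E=256/205 F=0 H=0] → run F
t=5: vr[A=1 B=1024/335 C=1 E=256/205 F=1024/1277 H=0] → run H
t=6: vr[A=1 B=1024/335 C=1 E=256/205 F=1024/1277 H=1024/2501] → run H
t=7: vr[A=1 B=1024/335 C=1 E=256/205 F=1024/1277 H=2048/2501] → run F
t=8: vr[A=1 B=1024/335 C=1 E=256/205 F=2048/1277 H=2048/2501] → run H
t=9: vr[A=1 B=1024/335 C=1 E=256/205 F=2048/1277 H=3072/2501] → run A
t=10: vr[A=2 B=1024/335 C=1 E=256/205 F=2048/1277 H=3072/2501] → run C
t=11: vr[A=2 B=1024/335 C=2 E=256/205 F=2048/1277 H=3072/2501] → run H
t=12: vr[A=2 B=1024/335 C=2 E=256/205 F=2048/1277 H=4096/2501] → run E
t=13: vr[A=2 B=1024/335 C=2 E=512/205 F=2048/1277 H=4096/2501] → run F
t=14: vr[A=2 B=1024/335 C=2 E=512/205 F=3072/1277 H=4096/2501] → run H
t=15: vr[A=2 B=1024/335 C=2 E=512/205 F=3072/1277 H=5120/2501] → run A
t=16: vr[A=3 B=1024/335 C=2 E=512/205 F=3072/1277 H=5120/2501] → run C
t=17: vr[A=3 B=1024/335 E=512/205 F=3072/1277 H=5120/2501] → run H
t=18: vr[A=3 B=1024/335 E=512/205 F=3072/1277] → run F
t=19: vr[A=3 B=1024/335 E=512/205 F=4096/1277] → run E
t=20: vr[A=3 B=1024/335 E=768/205 F=4096/1277] → run A
t=21: vr[B=1024/335 E=768/205 F=4096/1277] → run B
t=22: vr[B=2048/335 E=768/205 F=4096/1277] → run F
t=23: vr[B=2048/335 E=768/205 F=5120/1277] → run E
t=24: vr[B=2048/335 E=1024/205 F=5120/1277] → run F
t=25: vr[B=2048/335 E=1024/205] → run E
t=26: vr[B=2048/335 E=256/41] → run B
t=27: vr[B=3072/335 E=256/41] → run E
t=28: vr[B=3072/335] → run B
t=29: vr[B=4096/335] → run B
t=30: vr[B=1024/67] → run B
t=31: vr[B=6144/335] → run B
t=32: (idle)
t=33: (idle)
t=34: (idle)
t=35: (idle)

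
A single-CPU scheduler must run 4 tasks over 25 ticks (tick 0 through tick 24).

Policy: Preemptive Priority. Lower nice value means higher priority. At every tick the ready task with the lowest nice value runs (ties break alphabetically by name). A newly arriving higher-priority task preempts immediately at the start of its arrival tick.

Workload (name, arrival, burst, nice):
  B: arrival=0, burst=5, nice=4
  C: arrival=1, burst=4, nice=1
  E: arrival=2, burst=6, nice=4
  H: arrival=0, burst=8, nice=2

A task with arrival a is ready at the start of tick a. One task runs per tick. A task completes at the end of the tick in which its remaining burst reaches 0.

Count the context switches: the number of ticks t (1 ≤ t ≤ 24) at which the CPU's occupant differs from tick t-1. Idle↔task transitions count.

t=0: ready={B,H} → run H
t=1: ready={B,C,H} → run C
t=2: ready={B,C,E,H} → run C
t=3: ready={B,C,E,H} → run C
t=4: ready={B,C,E,H} → run C
t=5: ready={B,E,H} → run H
t=6: ready={B,E,H} → run H
t=7: ready={B,E,H} → run H
t=8: ready={B,E,H} → run H
t=9: ready={B,E,H} → run H
t=10: ready={B,E,H} → run H
t=11: ready={B,E,H} → run H
t=12: ready={B,E} → run B
t=13: ready={B,E} → run B
t=14: ready={B,E} → run B
t=15: ready={B,E} → run B
t=16: ready={B,E} → run B
t=17: ready={E} → run E
t=18: ready={E} → run E
t=19: ready={E} → run E
t=20: ready={E} → run E
t=21: ready={E} → run E
t=22: ready={E} → run E
t=23: (idle)
t=24: (idle)

context switches = 5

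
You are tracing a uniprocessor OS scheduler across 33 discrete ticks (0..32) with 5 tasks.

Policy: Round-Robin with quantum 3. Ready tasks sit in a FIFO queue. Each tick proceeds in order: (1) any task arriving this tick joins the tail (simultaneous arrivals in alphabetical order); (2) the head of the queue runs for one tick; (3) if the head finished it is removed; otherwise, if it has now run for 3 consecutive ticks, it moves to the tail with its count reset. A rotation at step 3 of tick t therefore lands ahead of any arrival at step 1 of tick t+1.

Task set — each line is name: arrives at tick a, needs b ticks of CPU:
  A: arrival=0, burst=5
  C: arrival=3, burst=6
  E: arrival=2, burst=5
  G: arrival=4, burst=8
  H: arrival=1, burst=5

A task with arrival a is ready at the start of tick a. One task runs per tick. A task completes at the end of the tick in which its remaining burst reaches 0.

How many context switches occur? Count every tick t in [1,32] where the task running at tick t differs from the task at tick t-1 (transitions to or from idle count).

context switches = 10

t=0: queue=[A] q_used=0 → run A
t=1: queue=[A,H] q_used=1 → run A
t=2: queue=[A,H,E] q_used=2 → run A
t=3: queue=[H,E,A,C] q_used=0 → run H
t=4: queue=[H,E,A,C,G] q_used=1 → run H
t=5: queue=[H,E,A,C,G] q_used=2 → run H
t=6: queue=[E,A,C,G,H] q_used=0 → run E
t=7: queue=[E,A,C,G,H] q_used=1 → run E
t=8: queue=[E,A,C,G,H] q_used=2 → run E
t=9: queue=[A,C,G,H,E] q_used=0 → run A
t=10: queue=[A,C,G,H,E] q_used=1 → run A
t=11: queue=[C,G,H,E] q_used=0 → run C
t=12: queue=[C,G,H,E] q_used=1 → run C
t=13: queue=[C,G,H,E] q_used=2 → run C
t=14: queue=[G,H,E,C] q_used=0 → run G
t=15: queue=[G,H,E,C] q_used=1 → run G
t=16: queue=[G,H,E,C] q_used=2 → run G
t=17: queue=[H,E,C,G] q_used=0 → run H
t=18: queue=[H,E,C,G] q_used=1 → run H
t=19: queue=[E,C,G] q_used=0 → run E
t=20: queue=[E,C,G] q_used=1 → run E
t=21: queue=[C,G] q_used=0 → run C
t=22: queue=[C,G] q_used=1 → run C
t=23: queue=[C,G] q_used=2 → run C
t=24: queue=[G] q_used=0 → run G
t=25: queue=[G] q_used=1 → run G
t=26: queue=[G] q_used=2 → run G
t=27: queue=[G] q_used=0 → run G
t=28: queue=[G] q_used=1 → run G
t=29: (idle)
t=30: (idle)
t=31: (idle)
t=32: (idle)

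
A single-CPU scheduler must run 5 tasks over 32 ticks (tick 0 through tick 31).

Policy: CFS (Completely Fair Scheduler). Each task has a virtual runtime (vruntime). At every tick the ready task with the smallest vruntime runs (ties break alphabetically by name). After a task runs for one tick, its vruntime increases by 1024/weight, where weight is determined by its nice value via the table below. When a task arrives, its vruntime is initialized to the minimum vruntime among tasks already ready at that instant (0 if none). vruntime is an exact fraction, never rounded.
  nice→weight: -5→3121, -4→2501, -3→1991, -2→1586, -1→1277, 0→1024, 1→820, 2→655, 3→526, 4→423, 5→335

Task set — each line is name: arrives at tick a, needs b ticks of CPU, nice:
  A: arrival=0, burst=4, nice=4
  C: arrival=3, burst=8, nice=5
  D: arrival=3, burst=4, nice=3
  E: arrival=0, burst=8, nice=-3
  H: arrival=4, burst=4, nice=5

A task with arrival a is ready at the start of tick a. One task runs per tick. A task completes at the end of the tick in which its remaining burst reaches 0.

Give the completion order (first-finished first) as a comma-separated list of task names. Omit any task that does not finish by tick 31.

t=0: vr[A=0 E=0] → run A
t=1: vr[A=1024/423 E=0] → run E
t=2: vr[A=1024/423 E=1024/1991] → run E
t=3: vr[A=1024/423 C=2048/1991 D=2048/1991 E=2048/1991] → run C
t=4: vr[A=1024/423 C=2724864/666985 D=2048/1991 E=2048/1991 H=2048/1991] → run D
t=5: vr[A=1024/423 C=2724864/666985 D=1558016/523633 E=2048/1991 H=2048/1991] → run E
t=6: vr[A=1024/423 C=2724864/666985 D=1558016/523633 E=3072/1991 H=2048/1991] → run H
t=7: vr[A=1024/423 C=2724864/666985 D=1558016/523633 E=3072/1991 H=2724864/666985] → run E
t=8: vr[A=1024/423 C=2724864/666985 D=1558016/523633 E=4096/1991 H=2724864/666985] → run E
t=9: vr[A=1024/423 C=2724864/666985 D=1558016/523633 E=5120/1991 H=2724864/666985] → run A
t=10: vr[A=2048/423 C=2724864/666985 D=1558016/523633 E=5120/1991 H=2724864/666985] → run E
t=11: vr[A=2048/423 C=2724864/666985 D=1558016/523633 E=6144/1991 H=2724864/666985] → run D
t=12: vr[A=2048/423 C=2724864/666985 D=2577408/523633 E=6144/1991 H=2724864/666985] → run E
t=13: vr[A=2048/423 C=2724864/666985 D=2577408/523633 E=7168/1991 H=2724864/666985] → run E
t=14: vr[A=2048/423 C=2724864/666985 D=2577408/523633 H=2724864/666985] → run C
t=15: vr[A=2048/423 C=4763648/666985 D=2577408/523633 H=2724864/666985] → run H
t=16: vr[A=2048/423 C=4763648/666985 D=2577408/523633 H=4763648/666985] → run A
t=17: vr[A=1024/141 C=4763648/666985 D=2577408/523633 H=4763648/666985] → run D
t=18: vr[A=1024/141 C=4763648/666985 D=3596800/523633 H=4763648/666985] → run D
t=19: vr[A=1024/141 C=4763648/666985 H=4763648/666985] → run C
t=20: vr[A=1024/141 C=6802432/666985 H=4763648/666985] → run H
t=21: vr[A=1024/141 C=6802432/666985 H=6802432/666985] → run A
t=22: vr[C=6802432/666985 H=6802432/666985] → run C
t=23: vr[C=8841216/666985 H=6802432/666985] → run H
t=24: vr[C=8841216/666985] → run C
t=25: vr[C=2176000/133397] → run C
t=26: vr[C=12918784/666985] → run C
t=27: vr[C=14957568/666985] → run C
t=28: (idle)
t=29: (idle)
t=30: (idle)
t=31: (idle)

completion order = E, D, A, H, C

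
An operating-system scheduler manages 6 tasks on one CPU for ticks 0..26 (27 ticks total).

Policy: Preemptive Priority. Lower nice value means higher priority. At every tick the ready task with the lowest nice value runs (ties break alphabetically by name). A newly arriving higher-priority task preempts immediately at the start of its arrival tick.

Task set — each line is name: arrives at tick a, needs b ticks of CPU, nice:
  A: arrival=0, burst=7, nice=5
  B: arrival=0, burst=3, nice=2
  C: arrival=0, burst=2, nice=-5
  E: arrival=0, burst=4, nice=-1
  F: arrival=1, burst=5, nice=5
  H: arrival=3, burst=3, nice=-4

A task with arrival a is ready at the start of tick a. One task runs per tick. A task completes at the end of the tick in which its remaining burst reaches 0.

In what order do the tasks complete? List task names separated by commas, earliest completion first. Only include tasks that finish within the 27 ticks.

completion order = C, H, E, B, A, F

t=0: ready={A,B,C,E} → run C
t=1: ready={A,B,C,E,F} → run C
t=2: ready={A,B,E,F} → run E
t=3: ready={A,B,E,F,H} → run H
t=4: ready={A,B,E,F,H} → run H
t=5: ready={A,B,E,F,H} → run H
t=6: ready={A,B,E,F} → run E
t=7: ready={A,B,E,F} → run E
t=8: ready={A,B,E,F} → run E
t=9: ready={A,B,F} → run B
t=10: ready={A,B,F} → run B
t=11: ready={A,B,F} → run B
t=12: ready={A,F} → run A
t=13: ready={A,F} → run A
t=14: ready={A,F} → run A
t=15: ready={A,F} → run A
t=16: ready={A,F} → run A
t=17: ready={A,F} → run A
t=18: ready={A,F} → run A
t=19: ready={F} → run F
t=20: ready={F} → run F
t=21: ready={F} → run F
t=22: ready={F} → run F
t=23: ready={F} → run F
t=24: (idle)
t=25: (idle)
t=26: (idle)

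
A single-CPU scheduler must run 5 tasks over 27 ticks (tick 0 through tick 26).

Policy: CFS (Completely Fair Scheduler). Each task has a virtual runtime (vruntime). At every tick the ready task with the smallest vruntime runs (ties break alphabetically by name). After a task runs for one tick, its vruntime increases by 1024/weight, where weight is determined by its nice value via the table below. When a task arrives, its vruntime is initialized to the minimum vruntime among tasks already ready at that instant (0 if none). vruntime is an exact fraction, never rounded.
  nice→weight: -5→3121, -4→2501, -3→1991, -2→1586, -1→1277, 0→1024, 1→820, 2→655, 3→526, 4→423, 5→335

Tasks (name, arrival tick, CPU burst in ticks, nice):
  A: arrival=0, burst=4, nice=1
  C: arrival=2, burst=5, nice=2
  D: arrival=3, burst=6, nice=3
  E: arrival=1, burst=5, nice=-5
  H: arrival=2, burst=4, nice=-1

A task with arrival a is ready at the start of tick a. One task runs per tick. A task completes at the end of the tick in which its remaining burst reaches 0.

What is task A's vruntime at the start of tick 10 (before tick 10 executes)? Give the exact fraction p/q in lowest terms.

t=0: vr[A=0] → run A
t=1: vr[A=256/205 E=256/205] → run A
t=2: vr[A=512/205 C=256/205 E=256/205 H=256/205] → run C
t=3: vr[A=512/205 C=15104/5371 D=256/205 E=256/205 H=256/205] → run D
t=4: vr[A=512/205 C=15104/5371 D=172288/53915 E=256/205 H=256/205] → run E
t=5: vr[A=512/205 C=15104/5371 D=172288/53915 E=1008896/639805 H=256/205] → run H
t=6: vr[A=512/205 C=15104/5371 D=172288/53915 E=1008896/639805 H=536832/261785] → run E
t=7: vr[A=512/205 C=15104/5371 D=172288/53915 E=1218816/639805 H=536832/261785] → run E
t=8: vr[A=512/205 C=15104/5371 D=172288/53915 E=1428736/639805 H=536832/261785] → run H
t=9: vr[A=512/205 C=15104/5371 D=172288/53915 E=1428736/639805 H=746752/261785] → run E
t=10: vr[A=512/205 C=15104/5371 D=172288/53915 E=1638656/639805 H=746752/261785] → run A
t=11: vr[A=768/205 C=15104/5371 D=172288/53915 E=1638656/639805 H=746752/261785] → run E
t=12: vr[A=768/205 C=15104/5371 D=172288/53915 H=746752/261785] → run C
t=13: vr[A=768/205 C=117504/26855 D=172288/53915 H=746752/261785] → run H
t=14: vr[A=768/205 C=117504/26855 D=172288/53915 H=956672/261785] → run D
t=15: vr[A=768/205 C=117504/26855 D=277248/53915 H=956672/261785] → run H
t=16: vr[A=768/205 C=117504/26855 D=277248/53915] → run A
t=17: vr[C=117504/26855 D=277248/53915] → run C
t=18: vr[C=159488/26855 D=277248/53915] → run D
t=19: vr[C=159488/26855 D=382208/53915] → run C
t=20: vr[C=201472/26855 D=382208/53915] → run D
t=21: vr[C=201472/26855 D=487168/53915] → run C
t=22: vr[D=487168/53915] → run D
t=23: vr[D=592128/53915] → run D
t=24: (idle)
t=25: (idle)
t=26: (idle)

vruntime(A, start of tick 10) = 512/205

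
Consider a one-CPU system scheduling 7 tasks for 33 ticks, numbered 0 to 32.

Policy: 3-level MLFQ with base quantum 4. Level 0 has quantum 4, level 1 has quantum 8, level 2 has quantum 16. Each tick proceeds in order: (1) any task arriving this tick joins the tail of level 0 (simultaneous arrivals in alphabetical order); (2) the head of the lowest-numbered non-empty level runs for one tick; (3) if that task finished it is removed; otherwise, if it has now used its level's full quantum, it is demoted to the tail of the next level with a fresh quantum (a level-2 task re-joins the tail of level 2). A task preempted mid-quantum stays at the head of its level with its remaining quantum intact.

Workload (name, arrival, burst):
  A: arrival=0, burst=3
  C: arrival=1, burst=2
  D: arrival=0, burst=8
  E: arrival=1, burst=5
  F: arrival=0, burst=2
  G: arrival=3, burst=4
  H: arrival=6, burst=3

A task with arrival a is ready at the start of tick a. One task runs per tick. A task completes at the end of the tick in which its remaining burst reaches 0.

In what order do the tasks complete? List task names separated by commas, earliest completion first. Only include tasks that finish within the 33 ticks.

completion order = A, F, C, G, H, D, E

t=0: L0/L1/L2 = ADF/-/- → run A
t=1: L0/L1/L2 = ADFCE/-/- → run A
t=2: L0/L1/L2 = ADFCE/-/- → run A
t=3: L0/L1/L2 = DFCEG/-/- → run D
t=4: L0/L1/L2 = DFCEG/-/- → run D
t=5: L0/L1/L2 = DFCEG/-/- → run D
t=6: L0/L1/L2 = DFCEGH/-/- → run D
t=7: L0/L1/L2 = FCEGH/D/- → run F
t=8: L0/L1/L2 = FCEGH/D/- → run F
t=9: L0/L1/L2 = CEGH/D/- → run C
t=10: L0/L1/L2 = CEGH/D/- → run C
t=11: L0/L1/L2 = EGH/D/- → run E
t=12: L0/L1/L2 = EGH/D/- → run E
t=13: L0/L1/L2 = EGH/D/- → run E
t=14: L0/L1/L2 = EGH/D/- → run E
t=15: L0/L1/L2 = GH/DE/- → run G
t=16: L0/L1/L2 = GH/DE/- → run G
t=17: L0/L1/L2 = GH/DE/- → run G
t=18: L0/L1/L2 = GH/DE/- → run G
t=19: L0/L1/L2 = H/DE/- → run H
t=20: L0/L1/L2 = H/DE/- → run H
t=21: L0/L1/L2 = H/DE/- → run H
t=22: L0/L1/L2 = -/DE/- → run D
t=23: L0/L1/L2 = -/DE/- → run D
t=24: L0/L1/L2 = -/DE/- → run D
t=25: L0/L1/L2 = -/DE/- → run D
t=26: L0/L1/L2 = -/E/- → run E
t=27: (idle)
t=28: (idle)
t=29: (idle)
t=30: (idle)
t=31: (idle)
t=32: (idle)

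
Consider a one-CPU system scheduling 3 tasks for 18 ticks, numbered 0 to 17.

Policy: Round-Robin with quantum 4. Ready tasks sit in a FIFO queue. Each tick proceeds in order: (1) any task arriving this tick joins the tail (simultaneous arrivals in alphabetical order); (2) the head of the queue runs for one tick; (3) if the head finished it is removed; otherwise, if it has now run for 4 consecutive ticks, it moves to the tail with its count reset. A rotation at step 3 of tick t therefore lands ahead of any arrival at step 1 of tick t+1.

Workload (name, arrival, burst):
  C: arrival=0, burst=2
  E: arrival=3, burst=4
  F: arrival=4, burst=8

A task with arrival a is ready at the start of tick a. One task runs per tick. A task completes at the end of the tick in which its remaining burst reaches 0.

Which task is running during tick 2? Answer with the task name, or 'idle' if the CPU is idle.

running at tick 2 = idle

t=0: queue=[C] q_used=0 → run C
t=1: queue=[C] q_used=1 → run C
t=2: (idle)
t=3: queue=[E] q_used=0 → run E
t=4: queue=[E,F] q_used=1 → run E
t=5: queue=[E,F] q_used=2 → run E
t=6: queue=[E,F] q_used=3 → run E
t=7: queue=[F] q_used=0 → run F
t=8: queue=[F] q_used=1 → run F
t=9: queue=[F] q_used=2 → run F
t=10: queue=[F] q_used=3 → run F
t=11: queue=[F] q_used=0 → run F
t=12: queue=[F] q_used=1 → run F
t=13: queue=[F] q_used=2 → run F
t=14: queue=[F] q_used=3 → run F
t=15: (idle)
t=16: (idle)
t=17: (idle)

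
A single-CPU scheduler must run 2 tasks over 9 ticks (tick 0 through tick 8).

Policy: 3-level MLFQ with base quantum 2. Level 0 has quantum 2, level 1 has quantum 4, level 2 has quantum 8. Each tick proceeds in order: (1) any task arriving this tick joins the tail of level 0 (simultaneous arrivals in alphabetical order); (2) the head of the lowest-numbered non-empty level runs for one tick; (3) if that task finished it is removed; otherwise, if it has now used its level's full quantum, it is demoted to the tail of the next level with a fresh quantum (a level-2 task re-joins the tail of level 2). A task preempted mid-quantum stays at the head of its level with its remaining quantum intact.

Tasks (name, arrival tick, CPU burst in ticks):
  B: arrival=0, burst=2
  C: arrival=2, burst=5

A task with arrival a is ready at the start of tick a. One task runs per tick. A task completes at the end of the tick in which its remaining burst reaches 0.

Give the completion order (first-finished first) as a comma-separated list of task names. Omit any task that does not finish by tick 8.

completion order = B, C

t=0: L0/L1/L2 = B/-/- → run B
t=1: L0/L1/L2 = B/-/- → run B
t=2: L0/L1/L2 = C/-/- → run C
t=3: L0/L1/L2 = C/-/- → run C
t=4: L0/L1/L2 = -/C/- → run C
t=5: L0/L1/L2 = -/C/- → run C
t=6: L0/L1/L2 = -/C/- → run C
t=7: (idle)
t=8: (idle)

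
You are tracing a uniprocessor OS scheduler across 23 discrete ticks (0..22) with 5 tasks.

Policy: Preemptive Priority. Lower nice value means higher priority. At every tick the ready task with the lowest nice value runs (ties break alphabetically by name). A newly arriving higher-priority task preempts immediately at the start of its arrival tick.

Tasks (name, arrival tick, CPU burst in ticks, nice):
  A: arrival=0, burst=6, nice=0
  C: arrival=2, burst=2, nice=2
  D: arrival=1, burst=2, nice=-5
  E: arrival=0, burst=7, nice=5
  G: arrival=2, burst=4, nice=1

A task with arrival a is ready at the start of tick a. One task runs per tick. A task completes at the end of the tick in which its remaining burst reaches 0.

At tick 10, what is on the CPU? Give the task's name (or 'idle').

t=0: ready={A,E} → run A
t=1: ready={A,D,E} → run D
t=2: ready={A,C,D,E,G} → run D
t=3: ready={A,C,E,G} → run A
t=4: ready={A,C,E,G} → run A
t=5: ready={A,C,E,G} → run A
t=6: ready={A,C,E,G} → run A
t=7: ready={A,C,E,G} → run A
t=8: ready={C,E,G} → run G
t=9: ready={C,E,G} → run G
t=10: ready={C,E,G} → run G
t=11: ready={C,E,G} → run G
t=12: ready={C,E} → run C
t=13: ready={C,E} → run C
t=14: ready={E} → run E
t=15: ready={E} → run E
t=16: ready={E} → run E
t=17: ready={E} → run E
t=18: ready={E} → run E
t=19: ready={E} → run E
t=20: ready={E} → run E
t=21: (idle)
t=22: (idle)

running at tick 10 = G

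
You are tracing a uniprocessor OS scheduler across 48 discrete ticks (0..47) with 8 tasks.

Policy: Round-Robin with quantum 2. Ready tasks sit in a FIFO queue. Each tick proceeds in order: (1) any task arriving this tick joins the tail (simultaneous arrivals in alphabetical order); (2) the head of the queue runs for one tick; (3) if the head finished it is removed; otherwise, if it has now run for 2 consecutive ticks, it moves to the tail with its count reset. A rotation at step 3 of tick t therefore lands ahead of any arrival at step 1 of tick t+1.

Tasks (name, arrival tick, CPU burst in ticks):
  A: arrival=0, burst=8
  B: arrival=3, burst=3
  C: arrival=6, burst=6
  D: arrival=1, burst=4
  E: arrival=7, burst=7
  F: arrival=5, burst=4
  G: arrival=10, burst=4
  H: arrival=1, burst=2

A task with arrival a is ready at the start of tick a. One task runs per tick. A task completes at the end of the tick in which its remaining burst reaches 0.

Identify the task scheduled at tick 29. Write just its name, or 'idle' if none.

running at tick 29 = A

t=0: queue=[A] q_used=0 → run A
t=1: queue=[A,D,H] q_used=1 → run A
t=2: queue=[D,H,A] q_used=0 → run D
t=3: queue=[D,H,A,B] q_used=1 → run D
t=4: queue=[H,A,B,D] q_used=0 → run H
t=5: queue=[H,A,B,D,F] q_used=1 → run H
t=6: queue=[A,B,D,F,C] q_used=0 → run A
t=7: queue=[A,B,D,F,C,E] q_used=1 → run A
t=8: queue=[B,D,F,C,E,A] q_used=0 → run B
t=9: queue=[B,D,F,C,E,A] q_used=1 → run B
t=10: queue=[D,F,C,E,A,B,G] q_used=0 → run D
t=11: queue=[D,F,C,E,A,B,G] q_used=1 → run D
t=12: queue=[F,C,E,A,B,G] q_used=0 → run F
t=13: queue=[F,C,E,A,B,G] q_used=1 → run F
t=14: queue=[C,E,A,B,G,F] q_used=0 → run C
t=15: queue=[C,E,A,B,G,F] q_used=1 → run C
t=16: queue=[E,A,B,G,F,C] q_used=0 → run E
t=17: queue=[E,A,B,G,F,C] q_used=1 → run E
t=18: queue=[A,B,G,F,C,E] q_used=0 → run A
t=19: queue=[A,B,G,F,C,E] q_used=1 → run A
t=20: queue=[B,G,F,C,E,A] q_used=0 → run B
t=21: queue=[G,F,C,E,A] q_used=0 → run G
t=22: queue=[G,F,C,E,A] q_used=1 → run G
t=23: queue=[F,C,E,A,G] q_used=0 → run F
t=24: queue=[F,C,E,A,G] q_used=1 → run F
t=25: queue=[C,E,A,G] q_used=0 → run C
t=26: queue=[C,E,A,G] q_used=1 → run C
t=27: queue=[E,A,G,C] q_used=0 → run E
t=28: queue=[E,A,G,C] q_used=1 → run E
t=29: queue=[A,G,C,E] q_used=0 → run A
t=30: queue=[A,G,C,E] q_used=1 → run A
t=31: queue=[G,C,E] q_used=0 → run G
t=32: queue=[G,C,E] q_used=1 → run G
t=33: queue=[C,E] q_used=0 → run C
t=34: queue=[C,E] q_used=1 → run C
t=35: queue=[E] q_used=0 → run E
t=36: queue=[E] q_used=1 → run E
t=37: queue=[E] q_used=0 → run E
t=38: (idle)
t=39: (idle)
t=40: (idle)
t=41: (idle)
t=42: (idle)
t=43: (idle)
t=44: (idle)
t=45: (idle)
t=46: (idle)
t=47: (idle)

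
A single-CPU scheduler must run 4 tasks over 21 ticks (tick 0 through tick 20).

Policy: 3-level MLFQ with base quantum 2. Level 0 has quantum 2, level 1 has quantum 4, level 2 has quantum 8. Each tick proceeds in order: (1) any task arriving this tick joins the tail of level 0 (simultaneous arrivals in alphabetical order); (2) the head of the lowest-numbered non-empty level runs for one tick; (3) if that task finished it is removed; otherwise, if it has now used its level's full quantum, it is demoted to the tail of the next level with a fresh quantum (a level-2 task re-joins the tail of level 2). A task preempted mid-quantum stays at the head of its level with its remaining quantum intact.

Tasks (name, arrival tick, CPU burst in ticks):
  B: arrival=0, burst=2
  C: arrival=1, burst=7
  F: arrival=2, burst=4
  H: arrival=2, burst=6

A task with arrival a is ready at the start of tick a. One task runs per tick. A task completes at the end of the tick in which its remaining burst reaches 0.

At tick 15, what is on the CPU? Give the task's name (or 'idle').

running at tick 15 = H

t=0: L0/L1/L2 = B/-/- → run B
t=1: L0/L1/L2 = BC/-/- → run B
t=2: L0/L1/L2 = CFH/-/- → run C
t=3: L0/L1/L2 = CFH/-/- → run C
t=4: L0/L1/L2 = FH/C/- → run F
t=5: L0/L1/L2 = FH/C/- → run F
t=6: L0/L1/L2 = H/CF/- → run H
t=7: L0/L1/L2 = H/CF/- → run H
t=8: L0/L1/L2 = -/CFH/- → run C
t=9: L0/L1/L2 = -/CFH/- → run C
t=10: L0/L1/L2 = -/CFH/- → run C
t=11: L0/L1/L2 = -/CFH/- → run C
t=12: L0/L1/L2 = -/FH/C → run F
t=13: L0/L1/L2 = -/FH/C → run F
t=14: L0/L1/L2 = -/H/C → run H
t=15: L0/L1/L2 = -/H/C → run H
t=16: L0/L1/L2 = -/H/C → run H
t=17: L0/L1/L2 = -/H/C → run H
t=18: L0/L1/L2 = -/-/C → run C
t=19: (idle)
t=20: (idle)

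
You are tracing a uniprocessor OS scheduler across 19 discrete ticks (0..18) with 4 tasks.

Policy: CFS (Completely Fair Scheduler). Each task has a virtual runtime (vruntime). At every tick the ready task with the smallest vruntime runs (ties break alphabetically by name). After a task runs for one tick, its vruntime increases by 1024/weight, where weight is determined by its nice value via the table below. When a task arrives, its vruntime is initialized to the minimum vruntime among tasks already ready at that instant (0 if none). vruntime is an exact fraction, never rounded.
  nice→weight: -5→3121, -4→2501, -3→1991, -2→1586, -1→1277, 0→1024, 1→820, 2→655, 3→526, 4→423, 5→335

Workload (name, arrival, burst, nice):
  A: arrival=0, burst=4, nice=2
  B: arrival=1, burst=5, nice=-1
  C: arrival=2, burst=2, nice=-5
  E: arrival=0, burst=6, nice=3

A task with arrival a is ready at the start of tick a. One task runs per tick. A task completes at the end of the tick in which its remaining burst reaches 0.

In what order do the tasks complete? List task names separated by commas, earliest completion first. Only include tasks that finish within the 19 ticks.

t=0: vr[A=0 E=0] → run A
t=1: vr[A=1024/655 B=0 E=0] → run B
t=2: vr[A=1024/655 B=1024/1277 C=0 E=0] → run C
t=3: vr[A=1024/655 B=1024/1277 C=1024/3121 E=0] → run E
t=4: vr[A=1024/655 B=1024/1277 C=1024/3121 E=512/263] → run C
t=5: vr[A=1024/655 B=1024/1277 E=512/263] → run B
t=6: vr[A=1024/655 B=2048/1277 E=512/263] → run A
t=7: vr[A=2048/655 B=2048/1277 E=512/263] → run B
t=8: vr[A=2048/655 B=3072/1277 E=512/263] → run E
t=9: vr[A=2048/655 B=3072/1277 E=1024/263] → run B
t=10: vr[A=2048/655 B=4096/1277 E=1024/263] → run A
t=11: vr[A=3072/655 B=4096/1277 E=1024/263] → run B
t=12: vr[A=3072/655 E=1024/263] → run E
t=13: vr[A=3072/655 E=1536/263] → run A
t=14: vr[E=1536/263] → run E
t=15: vr[E=2048/263] → run E
t=16: vr[E=2560/263] → run E
t=17: (idle)
t=18: (idle)

completion order = C, B, A, E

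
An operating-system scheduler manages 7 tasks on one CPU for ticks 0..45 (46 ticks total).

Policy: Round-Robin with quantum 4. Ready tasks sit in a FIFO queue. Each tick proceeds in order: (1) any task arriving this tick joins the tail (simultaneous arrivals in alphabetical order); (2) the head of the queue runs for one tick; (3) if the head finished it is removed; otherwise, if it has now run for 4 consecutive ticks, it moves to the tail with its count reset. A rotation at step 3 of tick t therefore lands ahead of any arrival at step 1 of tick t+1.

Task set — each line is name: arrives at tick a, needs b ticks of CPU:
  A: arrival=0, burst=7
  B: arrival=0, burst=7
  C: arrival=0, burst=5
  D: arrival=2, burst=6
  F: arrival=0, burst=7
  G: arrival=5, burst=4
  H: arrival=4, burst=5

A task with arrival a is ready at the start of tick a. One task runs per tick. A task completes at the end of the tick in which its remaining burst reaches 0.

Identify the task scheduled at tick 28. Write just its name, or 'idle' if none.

running at tick 28 = G

t=0: queue=[A,B,C,F] q_used=0 → run A
t=1: queue=[A,B,C,F] q_used=1 → run A
t=2: queue=[A,B,C,F,D] q_used=2 → run A
t=3: queue=[A,B,C,F,D] q_used=3 → run A
t=4: queue=[B,C,F,D,A,H] q_used=0 → run B
t=5: queue=[B,C,F,D,A,H,G] q_used=1 → run B
t=6: queue=[B,C,F,D,A,H,G] q_used=2 → run B
t=7: queue=[B,C,F,D,A,H,G] q_used=3 → run B
t=8: queue=[C,F,D,A,H,G,B] q_used=0 → run C
t=9: queue=[C,F,D,A,H,G,B] q_used=1 → run C
t=10: queue=[C,F,D,A,H,G,B] q_used=2 → run C
t=11: queue=[C,F,D,A,H,G,B] q_used=3 → run C
t=12: queue=[F,D,A,H,G,B,C] q_used=0 → run F
t=13: queue=[F,D,A,H,G,B,C] q_used=1 → run F
t=14: queue=[F,D,A,H,G,B,C] q_used=2 → run F
t=15: queue=[F,D,A,H,G,B,C] q_used=3 → run F
t=16: queue=[D,A,H,G,B,C,F] q_used=0 → run D
t=17: queue=[D,A,H,G,B,C,F] q_used=1 → run D
t=18: queue=[D,A,H,G,B,C,F] q_used=2 → run D
t=19: queue=[D,A,H,G,B,C,F] q_used=3 → run D
t=20: queue=[A,H,G,B,C,F,D] q_used=0 → run A
t=21: queue=[A,H,G,B,C,F,D] q_used=1 → run A
t=22: queue=[A,H,G,B,C,F,D] q_used=2 → run A
t=23: queue=[H,G,B,C,F,D] q_used=0 → run H
t=24: queue=[H,G,B,C,F,D] q_used=1 → run H
t=25: queue=[H,G,B,C,F,D] q_used=2 → run H
t=26: queue=[H,G,B,C,F,D] q_used=3 → run H
t=27: queue=[G,B,C,F,D,H] q_used=0 → run G
t=28: queue=[G,B,C,F,D,H] q_used=1 → run G
t=29: queue=[G,B,C,F,D,H] q_used=2 → run G
t=30: queue=[G,B,C,F,D,H] q_used=3 → run G
t=31: queue=[B,C,F,D,H] q_used=0 → run B
t=32: queue=[B,C,F,D,H] q_used=1 → run B
t=33: queue=[B,C,F,D,H] q_used=2 → run B
t=34: queue=[C,F,D,H] q_used=0 → run C
t=35: queue=[F,D,H] q_used=0 → run F
t=36: queue=[F,D,H] q_used=1 → run F
t=37: queue=[F,D,H] q_used=2 → run F
t=38: queue=[D,H] q_used=0 → run D
t=39: queue=[D,H] q_used=1 → run D
t=40: queue=[H] q_used=0 → run H
t=41: (idle)
t=42: (idle)
t=43: (idle)
t=44: (idle)
t=45: (idle)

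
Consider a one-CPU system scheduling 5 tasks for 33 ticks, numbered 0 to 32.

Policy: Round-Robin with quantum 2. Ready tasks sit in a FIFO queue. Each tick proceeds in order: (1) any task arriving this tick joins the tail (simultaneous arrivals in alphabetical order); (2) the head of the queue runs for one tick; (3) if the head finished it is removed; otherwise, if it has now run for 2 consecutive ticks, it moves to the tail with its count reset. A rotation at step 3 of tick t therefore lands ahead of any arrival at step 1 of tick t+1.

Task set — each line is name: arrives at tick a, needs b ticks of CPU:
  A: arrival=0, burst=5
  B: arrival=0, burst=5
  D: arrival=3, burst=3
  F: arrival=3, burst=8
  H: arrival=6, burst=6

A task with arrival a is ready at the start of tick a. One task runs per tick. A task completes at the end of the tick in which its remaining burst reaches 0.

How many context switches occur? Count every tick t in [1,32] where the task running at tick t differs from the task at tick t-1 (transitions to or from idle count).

t=0: queue=[A,B] q_used=0 → run A
t=1: queue=[A,B] q_used=1 → run A
t=2: queue=[B,A] q_used=0 → run B
t=3: queue=[B,A,D,F] q_used=1 → run B
t=4: queue=[A,D,F,B] q_used=0 → run A
t=5: queue=[A,D,F,B] q_used=1 → run A
t=6: queue=[D,F,B,A,H] q_used=0 → run D
t=7: queue=[D,F,B,A,H] q_used=1 → run D
t=8: queue=[F,B,A,H,D] q_used=0 → run F
t=9: queue=[F,B,A,H,D] q_used=1 → run F
t=10: queue=[B,A,H,D,F] q_used=0 → run B
t=11: queue=[B,A,H,D,F] q_used=1 → run B
t=12: queue=[A,H,D,F,B] q_used=0 → run A
t=13: queue=[H,D,F,B] q_used=0 → run H
t=14: queue=[H,D,F,B] q_used=1 → run H
t=15: queue=[D,F,B,H] q_used=0 → run D
t=16: queue=[F,B,H] q_used=0 → run F
t=17: queue=[F,B,H] q_used=1 → run F
t=18: queue=[B,H,F] q_used=0 → run B
t=19: queue=[H,F] q_used=0 → run H
t=20: queue=[H,F] q_used=1 → run H
t=21: queue=[F,H] q_used=0 → run F
t=22: queue=[F,H] q_used=1 → run F
t=23: queue=[H,F] q_used=0 → run H
t=24: queue=[H,F] q_used=1 → run H
t=25: queue=[F] q_used=0 → run F
t=26: queue=[F] q_used=1 → run F
t=27: (idle)
t=28: (idle)
t=29: (idle)
t=30: (idle)
t=31: (idle)
t=32: (idle)

context switches = 15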